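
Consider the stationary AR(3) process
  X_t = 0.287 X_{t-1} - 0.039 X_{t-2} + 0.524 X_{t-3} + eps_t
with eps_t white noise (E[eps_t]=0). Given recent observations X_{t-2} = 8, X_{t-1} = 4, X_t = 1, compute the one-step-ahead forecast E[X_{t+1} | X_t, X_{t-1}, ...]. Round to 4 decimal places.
E[X_{t+1} \mid \mathcal F_t] = 4.3230

For an AR(p) model X_t = c + sum_i phi_i X_{t-i} + eps_t, the
one-step-ahead conditional mean is
  E[X_{t+1} | X_t, ...] = c + sum_i phi_i X_{t+1-i}.
Substitute known values:
  E[X_{t+1} | ...] = (0.287) * (1) + (-0.039) * (4) + (0.524) * (8)
                   = 4.3230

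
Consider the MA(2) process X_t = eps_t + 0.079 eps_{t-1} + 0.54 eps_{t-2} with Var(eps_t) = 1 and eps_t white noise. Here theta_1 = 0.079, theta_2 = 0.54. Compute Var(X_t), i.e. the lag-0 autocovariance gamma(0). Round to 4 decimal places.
\gamma(0) = 1.2978

For an MA(q) process X_t = eps_t + sum_i theta_i eps_{t-i} with
Var(eps_t) = sigma^2, the variance is
  gamma(0) = sigma^2 * (1 + sum_i theta_i^2).
  sum_i theta_i^2 = (0.079)^2 + (0.54)^2 = 0.006241 + 0.2916 = 0.297841.
  gamma(0) = 1 * (1 + 0.297841) = 1 * 1.297841 = 1.297841, which rounds to 1.2978.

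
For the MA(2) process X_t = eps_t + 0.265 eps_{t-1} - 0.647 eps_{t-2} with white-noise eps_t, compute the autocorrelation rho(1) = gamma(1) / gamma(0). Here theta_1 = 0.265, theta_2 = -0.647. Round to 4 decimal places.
\rho(1) = 0.0628

For an MA(q) process with theta_0 = 1, the autocovariance is
  gamma(k) = sigma^2 * sum_{i=0..q-k} theta_i * theta_{i+k},
and rho(k) = gamma(k) / gamma(0). Sigma^2 cancels.
  numerator   = (1)*(0.265) + (0.265)*(-0.647) = 0.093545.
  denominator = (1)^2 + (0.265)^2 + (-0.647)^2 = 1.488834.
  rho(1) = 0.093545 / 1.488834 = 0.0628.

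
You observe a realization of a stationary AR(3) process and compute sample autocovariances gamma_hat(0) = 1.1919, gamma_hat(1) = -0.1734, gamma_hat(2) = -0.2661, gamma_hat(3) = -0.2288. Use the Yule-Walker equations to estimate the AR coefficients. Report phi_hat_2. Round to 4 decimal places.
\hat\phi_{2} = -0.3030

The Yule-Walker equations for an AR(p) process read, in matrix form,
  Gamma_p phi = r_p,   with   (Gamma_p)_{ij} = gamma(|i - j|),
                       (r_p)_i = gamma(i),   i,j = 1..p.
Substitute the sample gammas (Toeplitz matrix and right-hand side of size 3):
  Gamma_p = [[1.1919, -0.1734, -0.2661], [-0.1734, 1.1919, -0.1734], [-0.2661, -0.1734, 1.1919]]
  r_p     = [-0.1734, -0.2661, -0.2288]
Written out (R1..R3):
  (R1) 1.1919 phi_1 - 0.1734 phi_2 - 0.2661 phi_3 = -0.1734
  (R2) -0.1734 phi_1 + 1.1919 phi_2 - 0.1734 phi_3 = -0.2661
  (R3) -0.2661 phi_1 - 0.1734 phi_2 + 1.1919 phi_3 = -0.2288
Gaussian elimination:
  R2 <- R2 - (-0.1734/1.1919) R1 = R2 - (-0.145482) R1:  1.166673 phi_2 - 0.212113 phi_3 = -0.291327
  R3 <- R3 - (-0.2661/1.1919) R1 = R3 - (-0.223257) R1:  -0.212113 phi_2 + 1.132491 phi_3 = -0.267513
  R3 <- R3 - (-0.212113/1.166673) R2 = R3 - (-0.18181) R2:  1.093927 phi_3 = -0.320479
Back-substitution:
  phi_hat_3 = -0.320479 / 1.093927 = -0.292962
  phi_hat_2 = (-0.291327 - (-0.212113)(-0.292962)) / 1.166673 = -0.30297
  phi_hat_1 = (-0.1734 - (-0.1734)(-0.30297) - (-0.2661)(-0.292962)) / 1.1919 = -0.254965
So phi_hat = [-0.2550, -0.3030, -0.2930].
Therefore phi_hat_2 = -0.3030.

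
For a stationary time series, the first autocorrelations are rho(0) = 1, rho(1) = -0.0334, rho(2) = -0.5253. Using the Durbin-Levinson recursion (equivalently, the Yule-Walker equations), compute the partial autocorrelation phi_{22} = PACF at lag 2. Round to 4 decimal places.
\phi_{22} = -0.5270

The PACF at lag k is phi_{kk}, the last component of the solution
to the Yule-Walker system G_k phi = r_k where
  (G_k)_{ij} = rho(|i - j|), (r_k)_i = rho(i), i,j = 1..k.
Equivalently, Durbin-Levinson gives phi_{kk} iteratively:
  phi_{11} = rho(1)
  phi_{kk} = [rho(k) - sum_{j=1..k-1} phi_{k-1,j} rho(k-j)]
            / [1 - sum_{j=1..k-1} phi_{k-1,j} rho(j)],
  phi_{k,j} = phi_{k-1,j} - phi_{kk} phi_{k-1,k-j},  j = 1..k-1.
Step k = 1:
  phi_11 = rho(1) = -0.0334.
Step k = 2:
  phi_22 = [rho(2) - phi_11 rho(1)] / [1 - phi_11 rho(1)] = [-0.5253 - (-0.0334)(-0.0334)] / [1 - (-0.0334)(-0.0334)]
         = -0.52641556 / 0.99888444 = -0.527.
Therefore phi_{22} = -0.5270.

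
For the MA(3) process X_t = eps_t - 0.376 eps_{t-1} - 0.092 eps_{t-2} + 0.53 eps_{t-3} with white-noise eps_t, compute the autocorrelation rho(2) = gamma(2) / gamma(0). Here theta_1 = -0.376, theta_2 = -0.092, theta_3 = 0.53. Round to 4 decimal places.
\rho(2) = -0.2036

For an MA(q) process with theta_0 = 1, the autocovariance is
  gamma(k) = sigma^2 * sum_{i=0..q-k} theta_i * theta_{i+k},
and rho(k) = gamma(k) / gamma(0). Sigma^2 cancels.
  numerator   = (1)*(-0.092) + (-0.376)*(0.53) = -0.29128.
  denominator = (1)^2 + (-0.376)^2 + (-0.092)^2 + (0.53)^2 = 1.43074.
  rho(2) = -0.29128 / 1.43074 = -0.2036.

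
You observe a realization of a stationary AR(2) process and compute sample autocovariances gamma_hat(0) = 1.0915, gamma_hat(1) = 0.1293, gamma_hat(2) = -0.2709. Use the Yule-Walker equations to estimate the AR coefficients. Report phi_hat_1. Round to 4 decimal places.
\hat\phi_{1} = 0.1500

The Yule-Walker equations for an AR(p) process read, in matrix form,
  Gamma_p phi = r_p,   with   (Gamma_p)_{ij} = gamma(|i - j|),
                       (r_p)_i = gamma(i),   i,j = 1..p.
Substitute the sample gammas (Toeplitz matrix and right-hand side of size 2):
  Gamma_p = [[1.0915, 0.1293], [0.1293, 1.0915]]
  r_p     = [0.1293, -0.2709]
Written out:
  1.0915 phi_1 + 0.1293 phi_2 = 0.1293
  0.1293 phi_1 + 1.0915 phi_2 = -0.2709
Solve by Cramer's rule:
  det = gamma(0)^2 - gamma(1)^2 = (1.0915)^2 - (0.1293)^2 = 1.19137225 - 0.01671849 = 1.17465376
  phi_hat_1 = [gamma(1) gamma(0) - gamma(1) gamma(2)] / det = [(0.1293)(1.0915) - (0.1293)(-0.2709)] / 1.17465376 = 0.17615832 / 1.17465376 = 0.15
  phi_hat_2 = [gamma(0) gamma(2) - gamma(1)^2] / det = [(1.0915)(-0.2709) - (0.1293)^2] / 1.17465376 = -0.31240584 / 1.17465376 = -0.266
So phi_hat = [0.1500, -0.2660].
Therefore phi_hat_1 = 0.1500.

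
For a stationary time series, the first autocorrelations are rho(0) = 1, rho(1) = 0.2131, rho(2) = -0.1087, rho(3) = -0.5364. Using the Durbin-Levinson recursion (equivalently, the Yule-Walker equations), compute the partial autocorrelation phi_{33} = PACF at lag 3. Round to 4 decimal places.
\phi_{33} = -0.5110

The PACF at lag k is phi_{kk}, the last component of the solution
to the Yule-Walker system G_k phi = r_k where
  (G_k)_{ij} = rho(|i - j|), (r_k)_i = rho(i), i,j = 1..k.
Equivalently, Durbin-Levinson gives phi_{kk} iteratively:
  phi_{11} = rho(1)
  phi_{kk} = [rho(k) - sum_{j=1..k-1} phi_{k-1,j} rho(k-j)]
            / [1 - sum_{j=1..k-1} phi_{k-1,j} rho(j)],
  phi_{k,j} = phi_{k-1,j} - phi_{kk} phi_{k-1,k-j},  j = 1..k-1.
Step k = 1:
  phi_11 = rho(1) = 0.2131.
Step k = 2:
  phi_22 = [rho(2) - phi_11 rho(1)] / [1 - phi_11 rho(1)] = [-0.1087 - (0.2131)(0.2131)] / [1 - (0.2131)(0.2131)]
         = -0.15411161 / 0.95458839 = -0.161443.
  Update: phi_21 = phi_11 - phi_22 phi_11 = 0.2131 - (-0.161443)(0.2131) = 0.247504.
Step k = 3:
  phi_33 = [rho(3) - phi_21 rho(2) - phi_22 rho(1)] / [1 - phi_21 rho(1) - phi_22 rho(2)]
    numerator   = -0.5364 - (0.247504)(-0.1087) - (-0.161443)(0.2131) = -0.47509287
    denominator = 1 - (0.247504)(0.2131) - (-0.161443)(-0.1087) = 0.92970815
  phi_33 = -0.47509287 / 0.92970815 = -0.511.
Therefore phi_{33} = -0.5110.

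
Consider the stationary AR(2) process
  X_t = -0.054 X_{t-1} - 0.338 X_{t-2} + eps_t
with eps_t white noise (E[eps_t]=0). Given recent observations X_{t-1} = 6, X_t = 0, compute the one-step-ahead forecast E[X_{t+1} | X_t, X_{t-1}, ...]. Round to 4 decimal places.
E[X_{t+1} \mid \mathcal F_t] = -2.0280

For an AR(p) model X_t = c + sum_i phi_i X_{t-i} + eps_t, the
one-step-ahead conditional mean is
  E[X_{t+1} | X_t, ...] = c + sum_i phi_i X_{t+1-i}.
Substitute known values:
  E[X_{t+1} | ...] = (-0.054) * (0) + (-0.338) * (6)
                   = -2.0280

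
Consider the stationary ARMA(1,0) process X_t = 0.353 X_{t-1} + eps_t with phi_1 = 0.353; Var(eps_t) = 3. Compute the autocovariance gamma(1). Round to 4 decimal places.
\gamma(1) = 1.2097

Multiply the model equation by X_{t-k} and take expectations. With theta_0 = psi_0 = 1 and psi_j the MA(infinity) weights, this gives
  gamma(k) - sum_i phi_i gamma(k-i) = c_k,
  c_k = sigma^2 * sum_{j=k..q} theta_j psi_{j-k}   (c_k = 0 for k > q),
using gamma(-m) = gamma(m).
Pure AR (q = 0): c_0 = sigma^2 = 3, c_k = 0 for k >= 1.
Equations for k = 0 and k = 1 (AR order 1):
  gamma(0) = phi_1 gamma(1) + c_0
  gamma(1) = phi_1 gamma(0) + c_1
Substituting the second into the first: gamma(0) (1 - phi_1^2) = c_0 + phi_1 c_1, so
  gamma(0) = c_0 / (1 - phi_1^2) = 3 / (1 - (0.353)^2) = 3 / 0.875391 = 3.42704.
  gamma(1) = phi_1 gamma(0) = (0.353)(3.42704) = 1.209745.
Therefore gamma(1) = 1.2097 (to 4 decimal places).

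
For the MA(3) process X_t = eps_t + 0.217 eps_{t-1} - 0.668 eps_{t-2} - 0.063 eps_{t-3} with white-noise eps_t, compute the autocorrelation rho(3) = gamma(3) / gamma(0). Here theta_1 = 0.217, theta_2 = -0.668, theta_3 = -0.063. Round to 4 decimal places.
\rho(3) = -0.0421

For an MA(q) process with theta_0 = 1, the autocovariance is
  gamma(k) = sigma^2 * sum_{i=0..q-k} theta_i * theta_{i+k},
and rho(k) = gamma(k) / gamma(0). Sigma^2 cancels.
  numerator   = (1)*(-0.063) = -0.063.
  denominator = (1)^2 + (0.217)^2 + (-0.668)^2 + (-0.063)^2 = 1.497282.
  rho(3) = -0.063 / 1.497282 = -0.0421.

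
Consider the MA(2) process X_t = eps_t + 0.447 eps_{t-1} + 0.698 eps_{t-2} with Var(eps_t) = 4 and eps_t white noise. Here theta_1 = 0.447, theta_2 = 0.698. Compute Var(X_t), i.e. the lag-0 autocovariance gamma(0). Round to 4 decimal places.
\gamma(0) = 6.7481

For an MA(q) process X_t = eps_t + sum_i theta_i eps_{t-i} with
Var(eps_t) = sigma^2, the variance is
  gamma(0) = sigma^2 * (1 + sum_i theta_i^2).
  sum_i theta_i^2 = (0.447)^2 + (0.698)^2 = 0.199809 + 0.487204 = 0.687013.
  gamma(0) = 4 * (1 + 0.687013) = 4 * 1.687013 = 6.748052, which rounds to 6.7481.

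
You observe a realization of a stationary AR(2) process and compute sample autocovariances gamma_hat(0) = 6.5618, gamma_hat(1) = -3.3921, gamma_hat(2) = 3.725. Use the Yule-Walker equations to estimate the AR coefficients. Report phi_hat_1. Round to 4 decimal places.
\hat\phi_{1} = -0.3050

The Yule-Walker equations for an AR(p) process read, in matrix form,
  Gamma_p phi = r_p,   with   (Gamma_p)_{ij} = gamma(|i - j|),
                       (r_p)_i = gamma(i),   i,j = 1..p.
Substitute the sample gammas (Toeplitz matrix and right-hand side of size 2):
  Gamma_p = [[6.5618, -3.3921], [-3.3921, 6.5618]]
  r_p     = [-3.3921, 3.725]
Written out:
  6.5618 phi_1 - 3.3921 phi_2 = -3.3921
  -3.3921 phi_1 + 6.5618 phi_2 = 3.725
Solve by Cramer's rule:
  det = gamma(0)^2 - gamma(1)^2 = (6.5618)^2 - (-3.3921)^2 = 43.05721924 - 11.50634241 = 31.55087683
  phi_hat_1 = [gamma(1) gamma(0) - gamma(1) gamma(2)] / det = [(-3.3921)(6.5618) - (-3.3921)(3.725)] / 31.55087683 = -9.62270928 / 31.55087683 = -0.305
  phi_hat_2 = [gamma(0) gamma(2) - gamma(1)^2] / det = [(6.5618)(3.725) - (-3.3921)^2] / 31.55087683 = 12.93636259 / 31.55087683 = 0.41
So phi_hat = [-0.3050, 0.4100].
Therefore phi_hat_1 = -0.3050.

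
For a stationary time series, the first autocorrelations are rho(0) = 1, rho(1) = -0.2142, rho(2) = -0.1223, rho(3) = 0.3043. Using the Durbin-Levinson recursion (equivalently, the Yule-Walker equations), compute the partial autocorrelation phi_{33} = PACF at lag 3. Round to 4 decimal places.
\phi_{33} = 0.2550

The PACF at lag k is phi_{kk}, the last component of the solution
to the Yule-Walker system G_k phi = r_k where
  (G_k)_{ij} = rho(|i - j|), (r_k)_i = rho(i), i,j = 1..k.
Equivalently, Durbin-Levinson gives phi_{kk} iteratively:
  phi_{11} = rho(1)
  phi_{kk} = [rho(k) - sum_{j=1..k-1} phi_{k-1,j} rho(k-j)]
            / [1 - sum_{j=1..k-1} phi_{k-1,j} rho(j)],
  phi_{k,j} = phi_{k-1,j} - phi_{kk} phi_{k-1,k-j},  j = 1..k-1.
Step k = 1:
  phi_11 = rho(1) = -0.2142.
Step k = 2:
  phi_22 = [rho(2) - phi_11 rho(1)] / [1 - phi_11 rho(1)] = [-0.1223 - (-0.2142)(-0.2142)] / [1 - (-0.2142)(-0.2142)]
         = -0.16818164 / 0.95411836 = -0.176269.
  Update: phi_21 = phi_11 - phi_22 phi_11 = -0.2142 - (-0.176269)(-0.2142) = -0.251957.
Step k = 3:
  phi_33 = [rho(3) - phi_21 rho(2) - phi_22 rho(1)] / [1 - phi_21 rho(1) - phi_22 rho(2)]
    numerator   = 0.3043 - (-0.251957)(-0.1223) - (-0.176269)(-0.2142) = 0.23572882
    denominator = 1 - (-0.251957)(-0.2142) - (-0.176269)(-0.1223) = 0.92447312
  phi_33 = 0.23572882 / 0.92447312 = 0.255.
Therefore phi_{33} = 0.2550.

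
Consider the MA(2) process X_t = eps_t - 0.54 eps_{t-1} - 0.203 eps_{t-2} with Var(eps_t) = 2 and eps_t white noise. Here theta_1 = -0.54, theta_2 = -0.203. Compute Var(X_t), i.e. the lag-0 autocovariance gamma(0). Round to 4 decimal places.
\gamma(0) = 2.6656

For an MA(q) process X_t = eps_t + sum_i theta_i eps_{t-i} with
Var(eps_t) = sigma^2, the variance is
  gamma(0) = sigma^2 * (1 + sum_i theta_i^2).
  sum_i theta_i^2 = (-0.54)^2 + (-0.203)^2 = 0.2916 + 0.041209 = 0.332809.
  gamma(0) = 2 * (1 + 0.332809) = 2 * 1.332809 = 2.665618, which rounds to 2.6656.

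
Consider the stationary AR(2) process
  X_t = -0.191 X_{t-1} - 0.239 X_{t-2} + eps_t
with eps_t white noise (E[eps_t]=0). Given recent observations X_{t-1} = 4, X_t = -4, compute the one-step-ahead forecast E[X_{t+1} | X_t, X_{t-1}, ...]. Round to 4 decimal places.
E[X_{t+1} \mid \mathcal F_t] = -0.1920

For an AR(p) model X_t = c + sum_i phi_i X_{t-i} + eps_t, the
one-step-ahead conditional mean is
  E[X_{t+1} | X_t, ...] = c + sum_i phi_i X_{t+1-i}.
Substitute known values:
  E[X_{t+1} | ...] = (-0.191) * (-4) + (-0.239) * (4)
                   = -0.1920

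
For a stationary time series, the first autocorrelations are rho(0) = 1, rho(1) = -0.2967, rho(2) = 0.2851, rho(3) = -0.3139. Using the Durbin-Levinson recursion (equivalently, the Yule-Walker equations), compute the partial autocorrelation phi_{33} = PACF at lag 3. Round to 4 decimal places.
\phi_{33} = -0.2110

The PACF at lag k is phi_{kk}, the last component of the solution
to the Yule-Walker system G_k phi = r_k where
  (G_k)_{ij} = rho(|i - j|), (r_k)_i = rho(i), i,j = 1..k.
Equivalently, Durbin-Levinson gives phi_{kk} iteratively:
  phi_{11} = rho(1)
  phi_{kk} = [rho(k) - sum_{j=1..k-1} phi_{k-1,j} rho(k-j)]
            / [1 - sum_{j=1..k-1} phi_{k-1,j} rho(j)],
  phi_{k,j} = phi_{k-1,j} - phi_{kk} phi_{k-1,k-j},  j = 1..k-1.
Step k = 1:
  phi_11 = rho(1) = -0.2967.
Step k = 2:
  phi_22 = [rho(2) - phi_11 rho(1)] / [1 - phi_11 rho(1)] = [0.2851 - (-0.2967)(-0.2967)] / [1 - (-0.2967)(-0.2967)]
         = 0.19706911 / 0.91196911 = 0.216092.
  Update: phi_21 = phi_11 - phi_22 phi_11 = -0.2967 - (0.216092)(-0.2967) = -0.232586.
Step k = 3:
  phi_33 = [rho(3) - phi_21 rho(2) - phi_22 rho(1)] / [1 - phi_21 rho(1) - phi_22 rho(2)]
    numerator   = -0.3139 - (-0.232586)(0.2851) - (0.216092)(-0.2967) = -0.1834754
    denominator = 1 - (-0.232586)(-0.2967) - (0.216092)(0.2851) = 0.86938408
  phi_33 = -0.1834754 / 0.86938408 = -0.211.
Therefore phi_{33} = -0.2110.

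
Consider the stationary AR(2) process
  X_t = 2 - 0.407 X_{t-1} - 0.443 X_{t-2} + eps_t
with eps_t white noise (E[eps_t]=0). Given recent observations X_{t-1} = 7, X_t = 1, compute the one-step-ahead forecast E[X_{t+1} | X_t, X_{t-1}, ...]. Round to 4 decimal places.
E[X_{t+1} \mid \mathcal F_t] = -1.5080

For an AR(p) model X_t = c + sum_i phi_i X_{t-i} + eps_t, the
one-step-ahead conditional mean is
  E[X_{t+1} | X_t, ...] = c + sum_i phi_i X_{t+1-i}.
Substitute known values:
  E[X_{t+1} | ...] = 2 + (-0.407) * (1) + (-0.443) * (7)
                   = -1.5080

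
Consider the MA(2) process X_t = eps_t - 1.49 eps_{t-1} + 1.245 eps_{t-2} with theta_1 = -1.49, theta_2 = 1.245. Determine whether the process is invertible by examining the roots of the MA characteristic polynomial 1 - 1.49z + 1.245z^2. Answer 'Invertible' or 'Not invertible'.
\text{Not invertible}

The MA(q) characteristic polynomial is P(z) = 1 - 1.49z + 1.245z^2.
Invertibility requires all roots to lie outside the unit circle, i.e. |z| > 1 for every root.
Set 1 + (-1.49) z + (1.245) z^2 = 0, i.e. a z^2 + b z + c = 0 with a = 1.245, b = -1.49, c = 1.
Discriminant D = b^2 - 4ac = (-1.49)^2 - 4*(1.245)*1 = 2.2201 - (4.98) = -2.7599.
D < 0, so the roots are the complex-conjugate pair z = (-b +/- i sqrt(-D)) / (2a) = 0.5984 +/- 0.6672i.
For a conjugate pair |z|^2 = z * conj(z) = (product of roots) = c/a = 1/(1.245) = 0.803213, so |z| = sqrt(0.803213) = 0.8962 for both roots.
Moduli of all roots: 0.8962, 0.8962.
All moduli strictly greater than 1? No.
Verdict: Not invertible.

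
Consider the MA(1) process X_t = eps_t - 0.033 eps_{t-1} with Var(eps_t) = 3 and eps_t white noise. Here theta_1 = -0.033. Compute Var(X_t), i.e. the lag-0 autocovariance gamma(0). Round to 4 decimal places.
\gamma(0) = 3.0033

For an MA(q) process X_t = eps_t + sum_i theta_i eps_{t-i} with
Var(eps_t) = sigma^2, the variance is
  gamma(0) = sigma^2 * (1 + sum_i theta_i^2).
  sum_i theta_i^2 = (-0.033)^2 = 0.001089.
  gamma(0) = 3 * (1 + 0.001089) = 3 * 1.001089 = 3.003267, which rounds to 3.0033.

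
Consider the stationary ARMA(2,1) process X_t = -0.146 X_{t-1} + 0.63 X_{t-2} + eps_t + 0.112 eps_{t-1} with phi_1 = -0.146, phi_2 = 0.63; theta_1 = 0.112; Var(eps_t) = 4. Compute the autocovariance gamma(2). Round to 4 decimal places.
\gamma(2) = 4.8151

Multiply the model equation by X_{t-k} and take expectations. With theta_0 = psi_0 = 1 and psi_j the MA(infinity) weights, this gives
  gamma(k) - sum_i phi_i gamma(k-i) = c_k,
  c_k = sigma^2 * sum_{j=k..q} theta_j psi_{j-k}   (c_k = 0 for k > q),
using gamma(-m) = gamma(m).
psi-weights needed (psi_j = theta_j + sum_i phi_i psi_{j-i}):
  psi_1 = theta_1 + phi_1 = 0.112 + (-0.146) = -0.034
Right-hand sides:
  c_0 = sigma^2 (1 + theta_1 psi_1) = 4 * (1 + (0.112)(-0.034)) = 4 * 0.996192 = 3.984768
  c_1 = sigma^2 theta_1 = 4 * (0.112) = 0.448
  c_2 = 0
Equations for k = 0, 1, 2 (AR order 2, c_2 = 0):
  (E0) gamma(0) = phi_1 gamma(1) + phi_2 gamma(2) + c_0
  (E1) gamma(1) = phi_1 gamma(0) + phi_2 gamma(1) + c_1
  (E2) gamma(2) = phi_1 gamma(1) + phi_2 gamma(0)
From (E1): gamma(1) = A gamma(0) + B with
  A = phi_1 / (1 - phi_2) = -0.146 / 0.37 = -0.394595,   B = c_1 / (1 - phi_2) = 0.448 / 0.37 = 1.210811.
Insert (E2) into (E0): gamma(0) (1 - phi_2^2) = phi_1 (1 + phi_2) gamma(1) + c_0.
  phi_1 (1 + phi_2) = (-0.146)(1.63) = -0.23798,   1 - phi_2^2 = 0.6031.
Replace gamma(1) by A gamma(0) + B and collect gamma(0):
  gamma(0) [0.6031 - (-0.23798)(-0.394595)] = (-0.23798)(1.210811) + 3.984768
  gamma(0) * 0.509194 = 3.696619
  gamma(0) = 3.696619 / 0.509194 = 7.259741.
  gamma(1) = A gamma(0) + B = (-0.394595)(7.259741) + (1.210811) = -1.653844.
  gamma(2) = phi_1 gamma(1) + phi_2 gamma(0) = (-0.146)(-1.653844) + (0.63)(7.259741) = 4.815098.
Therefore gamma(2) = 4.8151 (to 4 decimal places).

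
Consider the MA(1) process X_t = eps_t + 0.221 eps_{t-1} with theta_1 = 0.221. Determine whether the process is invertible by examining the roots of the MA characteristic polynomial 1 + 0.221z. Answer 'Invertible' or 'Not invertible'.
\text{Invertible}

The MA(q) characteristic polynomial is P(z) = 1 + 0.221z.
Invertibility requires all roots to lie outside the unit circle, i.e. |z| > 1 for every root.
This is linear in z: 1 + (0.221) z = 0  =>  z = -1/(0.221) = -4.524887,  |z| = 4.524887.
Moduli of all roots: 4.5249.
All moduli strictly greater than 1? Yes.
Verdict: Invertible.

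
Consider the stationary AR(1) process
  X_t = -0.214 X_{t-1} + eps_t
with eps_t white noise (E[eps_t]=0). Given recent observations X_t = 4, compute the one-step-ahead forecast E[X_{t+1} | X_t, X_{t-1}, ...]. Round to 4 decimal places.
E[X_{t+1} \mid \mathcal F_t] = -0.8560

For an AR(p) model X_t = c + sum_i phi_i X_{t-i} + eps_t, the
one-step-ahead conditional mean is
  E[X_{t+1} | X_t, ...] = c + sum_i phi_i X_{t+1-i}.
Substitute known values:
  E[X_{t+1} | ...] = (-0.214) * (4)
                   = -0.8560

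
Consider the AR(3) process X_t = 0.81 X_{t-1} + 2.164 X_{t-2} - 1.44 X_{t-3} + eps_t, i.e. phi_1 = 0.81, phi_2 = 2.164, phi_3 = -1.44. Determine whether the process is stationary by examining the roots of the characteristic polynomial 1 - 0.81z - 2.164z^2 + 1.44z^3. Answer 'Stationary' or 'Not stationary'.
\text{Not stationary}

The AR(p) characteristic polynomial is P(z) = 1 - 0.81z - 2.164z^2 + 1.44z^3.
Stationarity requires all roots to lie outside the unit circle, i.e. |z| > 1 for every root.
Degree 3: look for a simple real root z0 first, then factor out (1 - z/z0) and solve the remaining quadratic.
Testing z0 = 0.625: P(0.625) = 1 + (-0.81)(0.625) + (-2.164)(0.625)^2 + (1.44)(0.625)^3
  = 1 + (-0.50625) + (-0.845313) + (0.351562) = 0.  So z_0 = 0.625 is a root, |z_0| = 0.625.
Divide out the factor (1 - 1.6 z) = (1 - z/z0) (since 1/z0 = 1.6):
  P(z) = (1 - 1.6 z)(1 + (0.79) z + (-0.9) z^2)
  [check: z-coef 0.79 - (1.6) = -0.81; z^2-coef -0.9 - (1.6)(0.79) = -2.164; z^3-coef -(1.6)(-0.9) = 1.44.]
Remaining roots from the quadratic factor 1 + (0.79) z + (-0.9) z^2:
  Set 1 + (0.79) z + (-0.9) z^2 = 0, i.e. a z^2 + b z + c = 0 with a = -0.9, b = 0.79, c = 1.
  Discriminant D = b^2 - 4ac = (0.79)^2 - 4*(-0.9)*1 = 0.6241 - (-3.6) = 4.2241.
  D >= 0, so the roots are real: z = (-b +/- sqrt(D)) / (2a) = (-0.79 +/- 2.055262) / (-1.8).
    z_1 = (-0.79 + 2.055262) / (-1.8) = -0.7029,   |z_1| = 0.7029.
    z_2 = (-0.79 - 2.055262) / (-1.8) = 1.5807,   |z_2| = 1.5807.
Moduli of all roots: 0.6250, 0.7029, 1.5807.
All moduli strictly greater than 1? No.
Verdict: Not stationary.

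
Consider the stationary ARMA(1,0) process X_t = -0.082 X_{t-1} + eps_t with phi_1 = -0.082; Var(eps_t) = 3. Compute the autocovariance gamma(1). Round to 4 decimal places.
\gamma(1) = -0.2477

Multiply the model equation by X_{t-k} and take expectations. With theta_0 = psi_0 = 1 and psi_j the MA(infinity) weights, this gives
  gamma(k) - sum_i phi_i gamma(k-i) = c_k,
  c_k = sigma^2 * sum_{j=k..q} theta_j psi_{j-k}   (c_k = 0 for k > q),
using gamma(-m) = gamma(m).
Pure AR (q = 0): c_0 = sigma^2 = 3, c_k = 0 for k >= 1.
Equations for k = 0 and k = 1 (AR order 1):
  gamma(0) = phi_1 gamma(1) + c_0
  gamma(1) = phi_1 gamma(0) + c_1
Substituting the second into the first: gamma(0) (1 - phi_1^2) = c_0 + phi_1 c_1, so
  gamma(0) = c_0 / (1 - phi_1^2) = 3 / (1 - (-0.082)^2) = 3 / 0.993276 = 3.020309.
  gamma(1) = phi_1 gamma(0) = (-0.082)(3.020309) = -0.247665.
Therefore gamma(1) = -0.2477 (to 4 decimal places).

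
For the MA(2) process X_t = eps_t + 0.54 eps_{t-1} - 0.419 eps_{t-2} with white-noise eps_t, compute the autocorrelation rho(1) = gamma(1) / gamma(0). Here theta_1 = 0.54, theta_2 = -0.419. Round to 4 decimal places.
\rho(1) = 0.2138

For an MA(q) process with theta_0 = 1, the autocovariance is
  gamma(k) = sigma^2 * sum_{i=0..q-k} theta_i * theta_{i+k},
and rho(k) = gamma(k) / gamma(0). Sigma^2 cancels.
  numerator   = (1)*(0.54) + (0.54)*(-0.419) = 0.31374.
  denominator = (1)^2 + (0.54)^2 + (-0.419)^2 = 1.467161.
  rho(1) = 0.31374 / 1.467161 = 0.2138.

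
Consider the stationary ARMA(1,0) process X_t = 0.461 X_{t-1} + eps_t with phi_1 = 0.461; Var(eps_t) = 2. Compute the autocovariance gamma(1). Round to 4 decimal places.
\gamma(1) = 1.1708

Multiply the model equation by X_{t-k} and take expectations. With theta_0 = psi_0 = 1 and psi_j the MA(infinity) weights, this gives
  gamma(k) - sum_i phi_i gamma(k-i) = c_k,
  c_k = sigma^2 * sum_{j=k..q} theta_j psi_{j-k}   (c_k = 0 for k > q),
using gamma(-m) = gamma(m).
Pure AR (q = 0): c_0 = sigma^2 = 2, c_k = 0 for k >= 1.
Equations for k = 0 and k = 1 (AR order 1):
  gamma(0) = phi_1 gamma(1) + c_0
  gamma(1) = phi_1 gamma(0) + c_1
Substituting the second into the first: gamma(0) (1 - phi_1^2) = c_0 + phi_1 c_1, so
  gamma(0) = c_0 / (1 - phi_1^2) = 2 / (1 - (0.461)^2) = 2 / 0.787479 = 2.53975.
  gamma(1) = phi_1 gamma(0) = (0.461)(2.53975) = 1.170825.
Therefore gamma(1) = 1.1708 (to 4 decimal places).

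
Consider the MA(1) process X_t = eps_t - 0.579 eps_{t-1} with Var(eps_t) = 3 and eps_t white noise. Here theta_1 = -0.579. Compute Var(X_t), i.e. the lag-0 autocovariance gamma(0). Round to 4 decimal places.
\gamma(0) = 4.0057

For an MA(q) process X_t = eps_t + sum_i theta_i eps_{t-i} with
Var(eps_t) = sigma^2, the variance is
  gamma(0) = sigma^2 * (1 + sum_i theta_i^2).
  sum_i theta_i^2 = (-0.579)^2 = 0.335241.
  gamma(0) = 3 * (1 + 0.335241) = 3 * 1.335241 = 4.005723, which rounds to 4.0057.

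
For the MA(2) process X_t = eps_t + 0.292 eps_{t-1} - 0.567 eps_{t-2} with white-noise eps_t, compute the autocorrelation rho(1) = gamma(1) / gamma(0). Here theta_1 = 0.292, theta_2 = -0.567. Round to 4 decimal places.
\rho(1) = 0.0899

For an MA(q) process with theta_0 = 1, the autocovariance is
  gamma(k) = sigma^2 * sum_{i=0..q-k} theta_i * theta_{i+k},
and rho(k) = gamma(k) / gamma(0). Sigma^2 cancels.
  numerator   = (1)*(0.292) + (0.292)*(-0.567) = 0.126436.
  denominator = (1)^2 + (0.292)^2 + (-0.567)^2 = 1.406753.
  rho(1) = 0.126436 / 1.406753 = 0.0899.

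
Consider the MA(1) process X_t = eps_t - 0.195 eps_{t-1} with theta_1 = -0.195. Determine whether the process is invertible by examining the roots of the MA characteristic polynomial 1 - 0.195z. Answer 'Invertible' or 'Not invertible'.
\text{Invertible}

The MA(q) characteristic polynomial is P(z) = 1 - 0.195z.
Invertibility requires all roots to lie outside the unit circle, i.e. |z| > 1 for every root.
This is linear in z: 1 + (-0.195) z = 0  =>  z = -1/(-0.195) = 5.128205,  |z| = 5.128205.
Moduli of all roots: 5.1282.
All moduli strictly greater than 1? Yes.
Verdict: Invertible.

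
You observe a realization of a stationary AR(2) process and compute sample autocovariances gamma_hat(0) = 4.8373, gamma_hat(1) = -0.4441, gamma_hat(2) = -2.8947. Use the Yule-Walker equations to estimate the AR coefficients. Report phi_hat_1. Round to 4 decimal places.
\hat\phi_{1} = -0.1480

The Yule-Walker equations for an AR(p) process read, in matrix form,
  Gamma_p phi = r_p,   with   (Gamma_p)_{ij} = gamma(|i - j|),
                       (r_p)_i = gamma(i),   i,j = 1..p.
Substitute the sample gammas (Toeplitz matrix and right-hand side of size 2):
  Gamma_p = [[4.8373, -0.4441], [-0.4441, 4.8373]]
  r_p     = [-0.4441, -2.8947]
Written out:
  4.8373 phi_1 - 0.4441 phi_2 = -0.4441
  -0.4441 phi_1 + 4.8373 phi_2 = -2.8947
Solve by Cramer's rule:
  det = gamma(0)^2 - gamma(1)^2 = (4.8373)^2 - (-0.4441)^2 = 23.39947129 - 0.19722481 = 23.20224648
  phi_hat_1 = [gamma(1) gamma(0) - gamma(1) gamma(2)] / det = [(-0.4441)(4.8373) - (-0.4441)(-2.8947)] / 23.20224648 = -3.4337812 / 23.20224648 = -0.148
  phi_hat_2 = [gamma(0) gamma(2) - gamma(1)^2] / det = [(4.8373)(-2.8947) - (-0.4441)^2] / 23.20224648 = -14.19975712 / 23.20224648 = -0.612
So phi_hat = [-0.1480, -0.6120].
Therefore phi_hat_1 = -0.1480.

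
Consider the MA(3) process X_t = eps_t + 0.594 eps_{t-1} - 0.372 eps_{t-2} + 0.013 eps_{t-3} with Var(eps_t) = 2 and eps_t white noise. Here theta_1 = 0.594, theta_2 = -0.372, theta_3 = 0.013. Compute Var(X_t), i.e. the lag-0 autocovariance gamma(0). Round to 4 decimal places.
\gamma(0) = 2.9828

For an MA(q) process X_t = eps_t + sum_i theta_i eps_{t-i} with
Var(eps_t) = sigma^2, the variance is
  gamma(0) = sigma^2 * (1 + sum_i theta_i^2).
  sum_i theta_i^2 = (0.594)^2 + (-0.372)^2 + (0.013)^2 = 0.352836 + 0.138384 + 0.000169 = 0.491389.
  gamma(0) = 2 * (1 + 0.491389) = 2 * 1.491389 = 2.982778, which rounds to 2.9828.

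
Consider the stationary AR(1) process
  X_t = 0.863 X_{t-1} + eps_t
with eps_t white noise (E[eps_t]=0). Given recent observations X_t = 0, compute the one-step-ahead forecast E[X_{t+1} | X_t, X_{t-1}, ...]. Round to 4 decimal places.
E[X_{t+1} \mid \mathcal F_t] = 0.0000

For an AR(p) model X_t = c + sum_i phi_i X_{t-i} + eps_t, the
one-step-ahead conditional mean is
  E[X_{t+1} | X_t, ...] = c + sum_i phi_i X_{t+1-i}.
Substitute known values:
  E[X_{t+1} | ...] = (0.863) * (0)
                   = 0.0000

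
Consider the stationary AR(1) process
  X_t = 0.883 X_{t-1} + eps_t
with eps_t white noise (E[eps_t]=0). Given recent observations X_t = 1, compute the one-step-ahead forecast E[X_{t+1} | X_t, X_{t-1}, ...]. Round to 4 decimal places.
E[X_{t+1} \mid \mathcal F_t] = 0.8830

For an AR(p) model X_t = c + sum_i phi_i X_{t-i} + eps_t, the
one-step-ahead conditional mean is
  E[X_{t+1} | X_t, ...] = c + sum_i phi_i X_{t+1-i}.
Substitute known values:
  E[X_{t+1} | ...] = (0.883) * (1)
                   = 0.8830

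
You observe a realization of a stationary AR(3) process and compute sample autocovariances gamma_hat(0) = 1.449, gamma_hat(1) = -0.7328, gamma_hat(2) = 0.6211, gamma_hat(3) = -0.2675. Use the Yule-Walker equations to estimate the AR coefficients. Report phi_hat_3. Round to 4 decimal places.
\hat\phi_{3} = 0.1410

The Yule-Walker equations for an AR(p) process read, in matrix form,
  Gamma_p phi = r_p,   with   (Gamma_p)_{ij} = gamma(|i - j|),
                       (r_p)_i = gamma(i),   i,j = 1..p.
Substitute the sample gammas (Toeplitz matrix and right-hand side of size 3):
  Gamma_p = [[1.449, -0.7328, 0.6211], [-0.7328, 1.449, -0.7328], [0.6211, -0.7328, 1.449]]
  r_p     = [-0.7328, 0.6211, -0.2675]
Written out (R1..R3):
  (R1) 1.449 phi_1 - 0.7328 phi_2 + 0.6211 phi_3 = -0.7328
  (R2) -0.7328 phi_1 + 1.449 phi_2 - 0.7328 phi_3 = 0.6211
  (R3) 0.6211 phi_1 - 0.7328 phi_2 + 1.449 phi_3 = -0.2675
Gaussian elimination:
  R2 <- R2 - (-0.7328/1.449) R1 = R2 - (-0.505728) R1:  1.078402 phi_2 - 0.418692 phi_3 = 0.250502
  R3 <- R3 - (0.6211/1.449) R1 = R3 - (0.42864) R1:  -0.418692 phi_2 + 1.182771 phi_3 = 0.046608
  R3 <- R3 - (-0.418692/1.078402) R2 = R3 - (-0.388252) R2:  1.020213 phi_3 = 0.143866
Back-substitution:
  phi_hat_3 = 0.143866 / 1.020213 = 0.141016
  phi_hat_2 = (0.250502 - (-0.418692)(0.141016)) / 1.078402 = 0.28704
  phi_hat_1 = (-0.7328 - (-0.7328)(0.28704) - (0.6211)(0.141016)) / 1.449 = -0.421009
So phi_hat = [-0.4210, 0.2870, 0.1410].
Therefore phi_hat_3 = 0.1410.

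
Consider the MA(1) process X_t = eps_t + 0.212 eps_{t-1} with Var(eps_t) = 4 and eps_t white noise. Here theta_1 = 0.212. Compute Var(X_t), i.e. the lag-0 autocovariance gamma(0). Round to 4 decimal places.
\gamma(0) = 4.1798

For an MA(q) process X_t = eps_t + sum_i theta_i eps_{t-i} with
Var(eps_t) = sigma^2, the variance is
  gamma(0) = sigma^2 * (1 + sum_i theta_i^2).
  sum_i theta_i^2 = (0.212)^2 = 0.044944.
  gamma(0) = 4 * (1 + 0.044944) = 4 * 1.044944 = 4.179776, which rounds to 4.1798.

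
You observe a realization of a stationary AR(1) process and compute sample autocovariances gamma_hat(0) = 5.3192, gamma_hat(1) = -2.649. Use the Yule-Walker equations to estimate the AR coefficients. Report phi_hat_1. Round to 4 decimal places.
\hat\phi_{1} = -0.4980

The Yule-Walker equations for an AR(p) process read, in matrix form,
  Gamma_p phi = r_p,   with   (Gamma_p)_{ij} = gamma(|i - j|),
                       (r_p)_i = gamma(i),   i,j = 1..p.
Substitute the sample gammas (Toeplitz matrix and right-hand side of size 1):
  Gamma_p = [[5.3192]]
  r_p     = [-2.649]
With p = 1 this is the single equation gamma(0) phi_1 = gamma(1):
  phi_hat_1 = gamma(1) / gamma(0) = -2.649 / 5.3192 = -0.4980.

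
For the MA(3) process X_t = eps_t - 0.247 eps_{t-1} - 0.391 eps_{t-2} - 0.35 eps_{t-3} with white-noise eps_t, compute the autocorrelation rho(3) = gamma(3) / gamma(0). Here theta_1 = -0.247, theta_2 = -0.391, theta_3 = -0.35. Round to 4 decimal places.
\rho(3) = -0.2619

For an MA(q) process with theta_0 = 1, the autocovariance is
  gamma(k) = sigma^2 * sum_{i=0..q-k} theta_i * theta_{i+k},
and rho(k) = gamma(k) / gamma(0). Sigma^2 cancels.
  numerator   = (1)*(-0.35) = -0.35.
  denominator = (1)^2 + (-0.247)^2 + (-0.391)^2 + (-0.35)^2 = 1.33639.
  rho(3) = -0.35 / 1.33639 = -0.2619.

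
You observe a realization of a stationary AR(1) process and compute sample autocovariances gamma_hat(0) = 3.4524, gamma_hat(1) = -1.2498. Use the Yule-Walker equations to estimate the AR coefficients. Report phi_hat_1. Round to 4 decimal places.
\hat\phi_{1} = -0.3620

The Yule-Walker equations for an AR(p) process read, in matrix form,
  Gamma_p phi = r_p,   with   (Gamma_p)_{ij} = gamma(|i - j|),
                       (r_p)_i = gamma(i),   i,j = 1..p.
Substitute the sample gammas (Toeplitz matrix and right-hand side of size 1):
  Gamma_p = [[3.4524]]
  r_p     = [-1.2498]
With p = 1 this is the single equation gamma(0) phi_1 = gamma(1):
  phi_hat_1 = gamma(1) / gamma(0) = -1.2498 / 3.4524 = -0.3620.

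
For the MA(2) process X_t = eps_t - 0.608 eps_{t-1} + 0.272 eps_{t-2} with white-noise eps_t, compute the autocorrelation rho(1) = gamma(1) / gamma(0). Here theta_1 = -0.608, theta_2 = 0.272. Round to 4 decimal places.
\rho(1) = -0.5357

For an MA(q) process with theta_0 = 1, the autocovariance is
  gamma(k) = sigma^2 * sum_{i=0..q-k} theta_i * theta_{i+k},
and rho(k) = gamma(k) / gamma(0). Sigma^2 cancels.
  numerator   = (1)*(-0.608) + (-0.608)*(0.272) = -0.773376.
  denominator = (1)^2 + (-0.608)^2 + (0.272)^2 = 1.443648.
  rho(1) = -0.773376 / 1.443648 = -0.5357.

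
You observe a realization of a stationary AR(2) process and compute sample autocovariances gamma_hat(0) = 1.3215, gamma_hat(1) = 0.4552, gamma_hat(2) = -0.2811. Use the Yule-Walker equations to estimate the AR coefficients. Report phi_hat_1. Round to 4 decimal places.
\hat\phi_{1} = 0.4740

The Yule-Walker equations for an AR(p) process read, in matrix form,
  Gamma_p phi = r_p,   with   (Gamma_p)_{ij} = gamma(|i - j|),
                       (r_p)_i = gamma(i),   i,j = 1..p.
Substitute the sample gammas (Toeplitz matrix and right-hand side of size 2):
  Gamma_p = [[1.3215, 0.4552], [0.4552, 1.3215]]
  r_p     = [0.4552, -0.2811]
Written out:
  1.3215 phi_1 + 0.4552 phi_2 = 0.4552
  0.4552 phi_1 + 1.3215 phi_2 = -0.2811
Solve by Cramer's rule:
  det = gamma(0)^2 - gamma(1)^2 = (1.3215)^2 - (0.4552)^2 = 1.74636225 - 0.20720704 = 1.53915521
  phi_hat_1 = [gamma(1) gamma(0) - gamma(1) gamma(2)] / det = [(0.4552)(1.3215) - (0.4552)(-0.2811)] / 1.53915521 = 0.72950352 / 1.53915521 = 0.474
  phi_hat_2 = [gamma(0) gamma(2) - gamma(1)^2] / det = [(1.3215)(-0.2811) - (0.4552)^2] / 1.53915521 = -0.57868069 / 1.53915521 = -0.376
So phi_hat = [0.4740, -0.3760].
Therefore phi_hat_1 = 0.4740.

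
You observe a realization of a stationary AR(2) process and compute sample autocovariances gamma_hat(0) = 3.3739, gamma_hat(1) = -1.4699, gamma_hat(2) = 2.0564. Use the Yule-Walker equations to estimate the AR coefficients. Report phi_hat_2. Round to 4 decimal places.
\hat\phi_{2} = 0.5180

The Yule-Walker equations for an AR(p) process read, in matrix form,
  Gamma_p phi = r_p,   with   (Gamma_p)_{ij} = gamma(|i - j|),
                       (r_p)_i = gamma(i),   i,j = 1..p.
Substitute the sample gammas (Toeplitz matrix and right-hand side of size 2):
  Gamma_p = [[3.3739, -1.4699], [-1.4699, 3.3739]]
  r_p     = [-1.4699, 2.0564]
Written out:
  3.3739 phi_1 - 1.4699 phi_2 = -1.4699
  -1.4699 phi_1 + 3.3739 phi_2 = 2.0564
Solve by Cramer's rule:
  det = gamma(0)^2 - gamma(1)^2 = (3.3739)^2 - (-1.4699)^2 = 11.38320121 - 2.16060601 = 9.2225952
  phi_hat_1 = [gamma(1) gamma(0) - gamma(1) gamma(2)] / det = [(-1.4699)(3.3739) - (-1.4699)(2.0564)] / 9.2225952 = -1.93659325 / 9.2225952 = -0.21
  phi_hat_2 = [gamma(0) gamma(2) - gamma(1)^2] / det = [(3.3739)(2.0564) - (-1.4699)^2] / 9.2225952 = 4.77748195 / 9.2225952 = 0.518
So phi_hat = [-0.2100, 0.5180].
Therefore phi_hat_2 = 0.5180.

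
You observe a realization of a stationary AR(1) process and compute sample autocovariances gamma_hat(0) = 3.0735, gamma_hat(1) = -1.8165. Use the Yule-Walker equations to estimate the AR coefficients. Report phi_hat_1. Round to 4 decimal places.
\hat\phi_{1} = -0.5910

The Yule-Walker equations for an AR(p) process read, in matrix form,
  Gamma_p phi = r_p,   with   (Gamma_p)_{ij} = gamma(|i - j|),
                       (r_p)_i = gamma(i),   i,j = 1..p.
Substitute the sample gammas (Toeplitz matrix and right-hand side of size 1):
  Gamma_p = [[3.0735]]
  r_p     = [-1.8165]
With p = 1 this is the single equation gamma(0) phi_1 = gamma(1):
  phi_hat_1 = gamma(1) / gamma(0) = -1.8165 / 3.0735 = -0.5910.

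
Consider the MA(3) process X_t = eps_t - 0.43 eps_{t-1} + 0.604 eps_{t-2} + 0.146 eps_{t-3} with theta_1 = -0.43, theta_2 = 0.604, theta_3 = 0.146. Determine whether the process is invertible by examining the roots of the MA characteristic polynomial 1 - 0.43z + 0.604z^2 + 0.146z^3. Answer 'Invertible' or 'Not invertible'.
\text{Invertible}

The MA(q) characteristic polynomial is P(z) = 1 - 0.43z + 0.604z^2 + 0.146z^3.
Invertibility requires all roots to lie outside the unit circle, i.e. |z| > 1 for every root.
Degree 3: look for a simple real root z0 first, then factor out (1 - z/z0) and solve the remaining quadratic.
Testing z0 = -5: P(-5) = 1 + (-0.43)(-5) + (0.604)(-5)^2 + (0.146)(-5)^3
  = 1 + (2.15) + (15.1) + (-18.25) = 0.  So z_0 = -5 is a root, |z_0| = 5.
Divide out the factor (1 + 0.2 z) = (1 - z/z0) (since 1/z0 = -0.2):
  P(z) = (1 + 0.2 z)(1 + (-0.63) z + (0.73) z^2)
  [check: z-coef -0.63 - (-0.2) = -0.43; z^2-coef 0.73 - (-0.2)(-0.63) = 0.604; z^3-coef -(-0.2)(0.73) = 0.146.]
Remaining roots from the quadratic factor 1 + (-0.63) z + (0.73) z^2:
  Set 1 + (-0.63) z + (0.73) z^2 = 0, i.e. a z^2 + b z + c = 0 with a = 0.73, b = -0.63, c = 1.
  Discriminant D = b^2 - 4ac = (-0.63)^2 - 4*(0.73)*1 = 0.3969 - (2.92) = -2.5231.
  D < 0, so the roots are the complex-conjugate pair z = (-b +/- i sqrt(-D)) / (2a) = 0.4315 +/- 1.088i.
  For a conjugate pair |z|^2 = z * conj(z) = (product of roots) = c/a = 1/(0.73) = 1.369863, so |z| = sqrt(1.369863) = 1.1704 for both roots.
Moduli of all roots: 5.0000, 1.1704, 1.1704.
All moduli strictly greater than 1? Yes.
Verdict: Invertible.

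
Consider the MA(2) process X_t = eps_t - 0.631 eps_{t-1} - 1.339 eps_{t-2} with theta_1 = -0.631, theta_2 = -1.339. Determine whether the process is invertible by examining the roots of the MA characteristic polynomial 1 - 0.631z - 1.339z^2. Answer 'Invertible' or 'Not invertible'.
\text{Not invertible}

The MA(q) characteristic polynomial is P(z) = 1 - 0.631z - 1.339z^2.
Invertibility requires all roots to lie outside the unit circle, i.e. |z| > 1 for every root.
Set 1 + (-0.631) z + (-1.339) z^2 = 0, i.e. a z^2 + b z + c = 0 with a = -1.339, b = -0.631, c = 1.
Discriminant D = b^2 - 4ac = (-0.631)^2 - 4*(-1.339)*1 = 0.398161 - (-5.356) = 5.754161.
D >= 0, so the roots are real: z = (-b +/- sqrt(D)) / (2a) = (0.631 +/- 2.398783) / (-2.678).
  z_1 = (0.631 + 2.398783) / (-2.678) = -1.1314,   |z_1| = 1.1314.
  z_2 = (0.631 - 2.398783) / (-2.678) = 0.6601,   |z_2| = 0.6601.
Moduli of all roots: 1.1314, 0.6601.
All moduli strictly greater than 1? No.
Verdict: Not invertible.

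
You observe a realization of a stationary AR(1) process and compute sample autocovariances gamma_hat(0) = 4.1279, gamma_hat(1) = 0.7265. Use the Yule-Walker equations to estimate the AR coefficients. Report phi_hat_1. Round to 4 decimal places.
\hat\phi_{1} = 0.1760

The Yule-Walker equations for an AR(p) process read, in matrix form,
  Gamma_p phi = r_p,   with   (Gamma_p)_{ij} = gamma(|i - j|),
                       (r_p)_i = gamma(i),   i,j = 1..p.
Substitute the sample gammas (Toeplitz matrix and right-hand side of size 1):
  Gamma_p = [[4.1279]]
  r_p     = [0.7265]
With p = 1 this is the single equation gamma(0) phi_1 = gamma(1):
  phi_hat_1 = gamma(1) / gamma(0) = 0.7265 / 4.1279 = 0.1760.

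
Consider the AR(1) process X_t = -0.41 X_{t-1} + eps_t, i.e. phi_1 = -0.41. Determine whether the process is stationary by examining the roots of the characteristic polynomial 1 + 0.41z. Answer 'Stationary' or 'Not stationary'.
\text{Stationary}

The AR(p) characteristic polynomial is P(z) = 1 + 0.41z.
Stationarity requires all roots to lie outside the unit circle, i.e. |z| > 1 for every root.
This is linear in z: 1 + (0.41) z = 0  =>  z = -1/(0.41) = -2.439024,  |z| = 2.439024.
Moduli of all roots: 2.4390.
All moduli strictly greater than 1? Yes.
Verdict: Stationary.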